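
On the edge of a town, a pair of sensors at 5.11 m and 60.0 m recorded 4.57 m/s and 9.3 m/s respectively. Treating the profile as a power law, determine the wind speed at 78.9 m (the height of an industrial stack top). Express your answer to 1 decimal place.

10.1 m/s

First find α: α = ln(V₂/V₁)/ln(z₂/z₁) = ln(9.3/4.57)/ln(60.0/5.11) = 0.71050/2.46315 = 0.2885
Extrapolate from 60.0 m to 78.9 m: V₃ = 9.3 × (78.9/60.0)^0.2885 = 9.3 × 1.0822 = 10.0644 m/s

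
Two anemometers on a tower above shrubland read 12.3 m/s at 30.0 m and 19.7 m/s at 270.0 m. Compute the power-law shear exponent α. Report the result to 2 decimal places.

Power law: V₂/V₁ = (z₂/z₁)^α ⇒ α = ln(V₂/V₁) / ln(z₂/z₁)
α = ln(19.7/12.3) / ln(270.0/30.0) = ln(1.6016) / ln(9.0000)
  = 0.47102 / 2.19722 = 0.21437

α ≈ 0.21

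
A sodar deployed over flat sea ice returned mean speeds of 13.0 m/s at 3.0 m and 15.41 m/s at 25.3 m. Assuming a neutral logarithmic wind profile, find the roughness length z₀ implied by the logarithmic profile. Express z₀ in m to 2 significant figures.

Log law: V(z) ∝ ln(z/z₀). With r = V₁/V₂ = 13.0/15.41 = 0.84361,
r · ln(z₂/z₀) = ln(z₁/z₀) ⇒ ln z₀ = (ln z₁ − r·ln z₂)/(1 − r)
ln z₀ = (1.09861 − 0.84361×3.23080) / 0.15639 = -10.4028
z₀ = exp(-10.4028) = 0.00003035 m

z₀ ≈ 0.000030 m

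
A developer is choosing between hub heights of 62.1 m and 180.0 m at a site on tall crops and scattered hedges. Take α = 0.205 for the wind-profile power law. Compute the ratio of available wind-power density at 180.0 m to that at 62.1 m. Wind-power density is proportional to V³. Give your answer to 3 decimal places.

Speed ratio: V_B/V_A = (z_B/z_A)^α = (180.0/62.1)^0.205 = (2.8986)^0.205 = 1.24379
Power-density ratio: P_B/P_A = (V_B/V_A)³ = (1.24379)³ = 1.92416

1.924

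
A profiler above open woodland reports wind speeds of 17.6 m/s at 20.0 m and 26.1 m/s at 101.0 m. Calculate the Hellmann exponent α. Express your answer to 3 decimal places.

α ≈ 0.243

Power law: V₂/V₁ = (z₂/z₁)^α ⇒ α = ln(V₂/V₁) / ln(z₂/z₁)
α = ln(26.1/17.6) / ln(101.0/20.0) = ln(1.4830) / ln(5.0500)
  = 0.39404 / 1.61939 = 0.24332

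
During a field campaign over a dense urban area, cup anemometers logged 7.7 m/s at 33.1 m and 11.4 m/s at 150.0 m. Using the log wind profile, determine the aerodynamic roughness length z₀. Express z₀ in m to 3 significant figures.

z₀ ≈ 1.43 m

Log law: V(z) ∝ ln(z/z₀). With r = V₁/V₂ = 7.7/11.4 = 0.67544,
r · ln(z₂/z₀) = ln(z₁/z₀) ⇒ ln z₀ = (ln z₁ − r·ln z₂)/(1 − r)
ln z₀ = (3.49953 − 0.67544×5.01064) / 0.32456 = 0.3548
z₀ = exp(0.3548) = 1.426 m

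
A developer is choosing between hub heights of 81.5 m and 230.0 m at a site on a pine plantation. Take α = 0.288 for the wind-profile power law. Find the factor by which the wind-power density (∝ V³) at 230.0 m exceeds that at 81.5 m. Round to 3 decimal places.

Speed ratio: V_B/V_A = (z_B/z_A)^α = (230.0/81.5)^0.288 = (2.8221)^0.288 = 1.34823
Power-density ratio: P_B/P_A = (V_B/V_A)³ = (1.34823)³ = 2.45071

2.451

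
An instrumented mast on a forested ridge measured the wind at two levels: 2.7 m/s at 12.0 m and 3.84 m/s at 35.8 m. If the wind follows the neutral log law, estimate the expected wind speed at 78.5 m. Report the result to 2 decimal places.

4.66 m/s

Log law: V ∝ ln(z/z₀). From the pair, with r = V₁/V₂ = 0.70313,
ln z₀ = (ln z₁ − r·ln z₂)/(1 − r) = (2.4849 − 0.70313×3.5779)/0.29687 = -0.1039 → z₀ = 0.9013 m
V₃ = V₁ · ln(z₃/z₀)/ln(z₁/z₀) = 2.7 × 4.4670/2.5888 = 4.6589 m/s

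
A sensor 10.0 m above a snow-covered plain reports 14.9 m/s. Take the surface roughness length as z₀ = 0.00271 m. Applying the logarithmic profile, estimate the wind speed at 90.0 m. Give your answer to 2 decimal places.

Log law: V(z) ∝ ln(z/z₀), so V₂/V₁ = ln(z₂/z₀) / ln(z₁/z₀).
ln(90.0/0.00271) = 10.4106, ln(10.0/0.00271) = 8.2134
V₂ = 14.9 × 10.4106/8.2134 = 14.9 × 1.2675 = 18.8860 m/s

18.89 m/s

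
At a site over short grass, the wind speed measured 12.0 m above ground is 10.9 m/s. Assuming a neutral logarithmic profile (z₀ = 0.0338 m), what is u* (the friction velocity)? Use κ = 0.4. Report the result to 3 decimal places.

Log law: V(z) = (u*/κ) · ln(z/z₀) ⇒ u* = κ · V / ln(z/z₀)
u* = 0.4 × 10.9 / ln(12.0/0.0338) = 0.4 × 10.9 / 5.8722
   = 4.3600 / 5.8722 = 0.7425 m/s

u* ≈ 0.742 m/s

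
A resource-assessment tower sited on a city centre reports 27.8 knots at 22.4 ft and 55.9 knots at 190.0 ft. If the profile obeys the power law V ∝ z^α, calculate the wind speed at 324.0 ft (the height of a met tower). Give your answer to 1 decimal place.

First find α: α = ln(V₂/V₁)/ln(z₂/z₁) = ln(55.9/27.8)/ln(190.0/22.4) = 0.69853/2.13796 = 0.3267
Extrapolate from 190.0 ft to 324.0 ft: V₃ = 55.9 × (324.0/190.0)^0.3267 = 55.9 × 1.1905 = 66.5494 knots

66.5 knots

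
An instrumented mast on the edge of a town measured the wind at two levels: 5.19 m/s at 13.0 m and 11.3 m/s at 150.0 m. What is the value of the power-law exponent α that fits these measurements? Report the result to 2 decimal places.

Power law: V₂/V₁ = (z₂/z₁)^α ⇒ α = ln(V₂/V₁) / ln(z₂/z₁)
α = ln(11.3/5.19) / ln(150.0/13.0) = ln(2.1773) / ln(11.5385)
  = 0.77807 / 2.44569 = 0.31814

α ≈ 0.32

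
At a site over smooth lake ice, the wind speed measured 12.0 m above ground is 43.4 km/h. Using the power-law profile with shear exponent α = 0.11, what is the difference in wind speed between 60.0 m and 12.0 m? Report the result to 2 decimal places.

Power law: V₂ = V₁ · (z₂/z₁)^α = 43.4 × (5.0000)^0.11 = 51.8056 km/h
ΔV = 51.8056 − 43.4 = 8.4056 km/h

8.41 km/h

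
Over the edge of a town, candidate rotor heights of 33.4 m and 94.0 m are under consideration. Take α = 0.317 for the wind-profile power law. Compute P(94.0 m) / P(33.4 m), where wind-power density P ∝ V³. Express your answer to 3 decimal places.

2.675

Speed ratio: V_B/V_A = (z_B/z_A)^α = (94.0/33.4)^0.317 = (2.8144)^0.317 = 1.38821
Power-density ratio: P_B/P_A = (V_B/V_A)³ = (1.38821)³ = 2.67523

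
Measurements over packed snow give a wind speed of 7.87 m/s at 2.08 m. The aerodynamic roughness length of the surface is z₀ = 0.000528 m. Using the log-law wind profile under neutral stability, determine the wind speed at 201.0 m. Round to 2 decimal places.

12.22 m/s

Log law: V(z) ∝ ln(z/z₀), so V₂/V₁ = ln(z₂/z₀) / ln(z₁/z₀).
ln(201.0/0.000528) = 12.8497, ln(2.08/0.000528) = 8.2788
V₂ = 7.87 × 12.8497/8.2788 = 7.87 × 1.5521 = 12.2152 m/s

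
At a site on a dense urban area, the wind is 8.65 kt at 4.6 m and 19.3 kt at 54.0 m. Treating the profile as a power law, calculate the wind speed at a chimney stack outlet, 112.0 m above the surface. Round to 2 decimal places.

24.48 kt

First find α: α = ln(V₂/V₁)/ln(z₂/z₁) = ln(19.3/8.65)/ln(54.0/4.6) = 0.80255/2.46293 = 0.3259
Extrapolate from 54.0 m to 112.0 m: V₃ = 19.3 × (112.0/54.0)^0.3259 = 19.3 × 1.2683 = 24.4791 kt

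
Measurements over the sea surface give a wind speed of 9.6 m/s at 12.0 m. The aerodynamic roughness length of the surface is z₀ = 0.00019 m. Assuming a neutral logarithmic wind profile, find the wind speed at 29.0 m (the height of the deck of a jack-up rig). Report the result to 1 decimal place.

Log law: V(z) ∝ ln(z/z₀), so V₂/V₁ = ln(z₂/z₀) / ln(z₁/z₀).
ln(29.0/0.00019) = 11.9358, ln(12.0/0.00019) = 11.0534
V₂ = 9.6 × 11.9358/11.0534 = 9.6 × 1.0798 = 10.3664 m/s

10.4 m/s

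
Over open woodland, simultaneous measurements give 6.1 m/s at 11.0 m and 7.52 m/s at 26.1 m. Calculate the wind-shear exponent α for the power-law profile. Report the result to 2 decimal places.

Power law: V₂/V₁ = (z₂/z₁)^α ⇒ α = ln(V₂/V₁) / ln(z₂/z₁)
α = ln(7.52/6.1) / ln(26.1/11.0) = ln(1.2328) / ln(2.3727)
  = 0.20928 / 0.86404 = 0.24221

α ≈ 0.24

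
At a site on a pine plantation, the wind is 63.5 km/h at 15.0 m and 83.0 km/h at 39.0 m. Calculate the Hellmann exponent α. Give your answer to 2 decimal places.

α ≈ 0.28

Power law: V₂/V₁ = (z₂/z₁)^α ⇒ α = ln(V₂/V₁) / ln(z₂/z₁)
α = ln(83.0/63.5) / ln(39.0/15.0) = ln(1.3071) / ln(2.6000)
  = 0.26780 / 0.95551 = 0.28027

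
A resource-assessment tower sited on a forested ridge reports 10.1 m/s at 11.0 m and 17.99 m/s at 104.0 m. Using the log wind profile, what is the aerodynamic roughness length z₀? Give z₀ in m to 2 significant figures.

Log law: V(z) ∝ ln(z/z₀). With r = V₁/V₂ = 10.1/17.99 = 0.56142,
r · ln(z₂/z₀) = ln(z₁/z₀) ⇒ ln z₀ = (ln z₁ − r·ln z₂)/(1 − r)
ln z₀ = (2.39790 − 0.56142×4.64439) / 0.43858 = -0.4778
z₀ = exp(-0.4778) = 0.6201 m

z₀ ≈ 0.62 m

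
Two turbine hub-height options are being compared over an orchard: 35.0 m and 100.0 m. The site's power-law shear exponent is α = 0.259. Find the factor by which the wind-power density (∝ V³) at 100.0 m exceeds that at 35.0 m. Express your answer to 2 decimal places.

2.26

Speed ratio: V_B/V_A = (z_B/z_A)^α = (100.0/35.0)^0.259 = (2.8571)^0.259 = 1.31246
Power-density ratio: P_B/P_A = (V_B/V_A)³ = (1.31246)³ = 2.26078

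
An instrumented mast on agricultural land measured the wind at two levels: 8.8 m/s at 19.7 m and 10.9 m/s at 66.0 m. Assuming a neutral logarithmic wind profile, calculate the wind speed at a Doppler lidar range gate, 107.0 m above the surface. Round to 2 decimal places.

Log law: V ∝ ln(z/z₀). From the pair, with r = V₁/V₂ = 0.80734,
ln z₀ = (ln z₁ − r·ln z₂)/(1 − r) = (2.9806 − 0.80734×4.1897)/0.19266 = -2.0858 → z₀ = 0.1242 m
V₃ = V₁ · ln(z₃/z₀)/ln(z₁/z₀) = 8.8 × 6.7586/5.0664 = 11.7392 m/s

11.74 m/s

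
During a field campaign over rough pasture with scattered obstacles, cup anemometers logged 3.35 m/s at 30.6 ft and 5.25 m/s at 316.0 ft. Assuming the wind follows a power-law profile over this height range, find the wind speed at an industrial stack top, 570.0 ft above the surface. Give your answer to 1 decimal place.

First find α: α = ln(V₂/V₁)/ln(z₂/z₁) = ln(5.25/3.35)/ln(316.0/30.6) = 0.44927/2.33474 = 0.1924
Extrapolate from 316.0 ft to 570.0 ft: V₃ = 5.25 × (570.0/316.0)^0.1924 = 5.25 × 1.1202 = 5.8811 m/s

5.9 m/s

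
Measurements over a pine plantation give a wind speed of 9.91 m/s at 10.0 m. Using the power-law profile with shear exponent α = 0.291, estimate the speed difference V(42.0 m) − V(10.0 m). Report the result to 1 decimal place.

5.1 m/s

Power law: V₂ = V₁ · (z₂/z₁)^α = 9.91 × (4.2000)^0.291 = 15.0466 m/s
ΔV = 15.0466 − 9.91 = 5.1366 m/s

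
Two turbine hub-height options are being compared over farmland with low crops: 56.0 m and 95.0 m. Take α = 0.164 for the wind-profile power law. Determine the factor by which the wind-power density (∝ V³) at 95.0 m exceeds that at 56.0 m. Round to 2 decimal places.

Speed ratio: V_B/V_A = (z_B/z_A)^α = (95.0/56.0)^0.164 = (1.6964)^0.164 = 1.09055
Power-density ratio: P_B/P_A = (V_B/V_A)³ = (1.09055)³ = 1.29697

1.30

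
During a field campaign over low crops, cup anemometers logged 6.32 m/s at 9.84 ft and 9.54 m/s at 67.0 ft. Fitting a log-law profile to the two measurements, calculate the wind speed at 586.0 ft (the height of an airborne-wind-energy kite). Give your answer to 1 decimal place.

13.2 m/s

Log law: V ∝ ln(z/z₀). From the pair, with r = V₁/V₂ = 0.66247,
ln z₀ = (ln z₁ − r·ln z₂)/(1 − r) = (2.2865 − 0.66247×4.2047)/0.33753 = -1.4785 → z₀ = 0.2280 ft
V₃ = V₁ · ln(z₃/z₀)/ln(z₁/z₀) = 6.32 × 7.8519/3.7650 = 13.1803 m/s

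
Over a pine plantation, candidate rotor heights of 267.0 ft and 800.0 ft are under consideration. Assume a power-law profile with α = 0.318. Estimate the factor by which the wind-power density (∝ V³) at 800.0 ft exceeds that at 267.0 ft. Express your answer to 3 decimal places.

Speed ratio: V_B/V_A = (z_B/z_A)^α = (800.0/267.0)^0.318 = (2.9963)^0.318 = 1.41759
Power-density ratio: P_B/P_A = (V_B/V_A)³ = (1.41759)³ = 2.84876

2.849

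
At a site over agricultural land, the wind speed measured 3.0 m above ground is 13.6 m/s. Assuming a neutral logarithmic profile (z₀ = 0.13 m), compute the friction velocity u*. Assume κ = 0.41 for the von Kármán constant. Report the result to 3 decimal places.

u* ≈ 1.776 m/s

Log law: V(z) = (u*/κ) · ln(z/z₀) ⇒ u* = κ · V / ln(z/z₀)
u* = 0.41 × 13.6 / ln(3.0/0.13) = 0.41 × 13.6 / 3.1388
   = 5.5760 / 3.1388 = 1.7765 m/s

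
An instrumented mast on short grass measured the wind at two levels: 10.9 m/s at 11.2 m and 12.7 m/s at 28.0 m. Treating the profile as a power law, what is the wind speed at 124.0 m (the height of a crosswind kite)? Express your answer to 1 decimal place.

First find α: α = ln(V₂/V₁)/ln(z₂/z₁) = ln(12.7/10.9)/ln(28.0/11.2) = 0.15284/0.91629 = 0.1668
Extrapolate from 28.0 m to 124.0 m: V₃ = 12.7 × (124.0/28.0)^0.1668 = 12.7 × 1.2817 = 16.2780 m/s

16.3 m/s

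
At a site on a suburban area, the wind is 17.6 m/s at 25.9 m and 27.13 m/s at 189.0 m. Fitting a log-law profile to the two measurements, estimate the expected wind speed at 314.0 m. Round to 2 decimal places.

Log law: V ∝ ln(z/z₀). From the pair, with r = V₁/V₂ = 0.64873,
ln z₀ = (ln z₁ − r·ln z₂)/(1 − r) = (3.2542 − 0.64873×5.2417)/0.35127 = -0.4163 → z₀ = 0.6595 m
V₃ = V₁ · ln(z₃/z₀)/ln(z₁/z₀) = 17.6 × 6.1657/3.6705 = 29.5641 m/s

29.56 m/s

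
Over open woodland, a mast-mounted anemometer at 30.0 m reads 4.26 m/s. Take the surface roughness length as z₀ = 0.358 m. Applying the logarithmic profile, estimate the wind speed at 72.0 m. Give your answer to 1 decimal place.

5.1 m/s

Log law: V(z) ∝ ln(z/z₀), so V₂/V₁ = ln(z₂/z₀) / ln(z₁/z₀).
ln(72.0/0.358) = 5.3039, ln(30.0/0.358) = 4.4284
V₂ = 4.26 × 5.3039/4.4284 = 4.26 × 1.1977 = 5.1022 m/s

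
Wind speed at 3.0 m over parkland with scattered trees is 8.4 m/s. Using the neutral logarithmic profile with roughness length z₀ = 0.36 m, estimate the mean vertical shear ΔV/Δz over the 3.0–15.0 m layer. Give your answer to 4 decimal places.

Log law: V₂ = V₁ · ln(z₂/z₀)/ln(z₁/z₀) = 8.4 × 3.7297/2.1203 = 14.7762 m/s
ΔV/Δz = (14.7762 − 8.4)/(15.0 − 3.0) = 6.3762/12.0000 = 0.53135 m/s/m

0.5314 m/s/m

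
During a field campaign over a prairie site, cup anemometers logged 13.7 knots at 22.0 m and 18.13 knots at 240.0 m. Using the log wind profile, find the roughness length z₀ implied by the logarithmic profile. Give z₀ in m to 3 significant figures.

Log law: V(z) ∝ ln(z/z₀). With r = V₁/V₂ = 13.7/18.13 = 0.75565,
r · ln(z₂/z₀) = ln(z₁/z₀) ⇒ ln z₀ = (ln z₁ − r·ln z₂)/(1 − r)
ln z₀ = (3.09104 − 0.75565×5.48064) / 0.24435 = -4.2989
z₀ = exp(-4.2989) = 0.01358 m

z₀ ≈ 0.0136 m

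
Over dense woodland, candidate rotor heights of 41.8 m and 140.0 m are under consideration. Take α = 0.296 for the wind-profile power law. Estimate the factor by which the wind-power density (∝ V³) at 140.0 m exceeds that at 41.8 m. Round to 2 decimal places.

2.93

Speed ratio: V_B/V_A = (z_B/z_A)^α = (140.0/41.8)^0.296 = (3.3493)^0.296 = 1.43016
Power-density ratio: P_B/P_A = (V_B/V_A)³ = (1.43016)³ = 2.92521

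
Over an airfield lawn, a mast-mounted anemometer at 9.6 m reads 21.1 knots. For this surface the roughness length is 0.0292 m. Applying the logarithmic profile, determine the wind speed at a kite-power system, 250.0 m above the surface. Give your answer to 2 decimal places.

Log law: V(z) ∝ ln(z/z₀), so V₂/V₁ = ln(z₂/z₀) / ln(z₁/z₀).
ln(250.0/0.0292) = 9.0550, ln(9.6/0.0292) = 5.7953
V₂ = 21.1 × 9.0550/5.7953 = 21.1 × 1.5625 = 32.9681 knots

32.97 knots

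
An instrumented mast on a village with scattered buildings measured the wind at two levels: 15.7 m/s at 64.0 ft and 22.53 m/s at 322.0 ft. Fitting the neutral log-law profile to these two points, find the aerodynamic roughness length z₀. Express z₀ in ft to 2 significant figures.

z₀ ≈ 1.6 ft

Log law: V(z) ∝ ln(z/z₀). With r = V₁/V₂ = 15.7/22.53 = 0.69685,
r · ln(z₂/z₀) = ln(z₁/z₀) ⇒ ln z₀ = (ln z₁ − r·ln z₂)/(1 − r)
ln z₀ = (4.15888 − 0.69685×5.77455) / 0.30315 = 0.4450
z₀ = exp(0.4450) = 1.560 ft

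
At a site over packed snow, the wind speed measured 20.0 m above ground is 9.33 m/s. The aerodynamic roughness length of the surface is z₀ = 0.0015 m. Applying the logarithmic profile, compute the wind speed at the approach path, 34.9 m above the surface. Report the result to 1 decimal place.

Log law: V(z) ∝ ln(z/z₀), so V₂/V₁ = ln(z₂/z₀) / ln(z₁/z₀).
ln(34.9/0.0015) = 10.0548, ln(20.0/0.0015) = 9.4980
V₂ = 9.33 × 10.0548/9.4980 = 9.33 × 1.0586 = 9.8769 m/s

9.9 m/s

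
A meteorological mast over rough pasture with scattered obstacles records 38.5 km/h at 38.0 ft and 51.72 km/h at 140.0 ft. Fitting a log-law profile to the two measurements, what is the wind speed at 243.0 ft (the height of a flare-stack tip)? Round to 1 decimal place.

Log law: V ∝ ln(z/z₀). From the pair, with r = V₁/V₂ = 0.74439,
ln z₀ = (ln z₁ − r·ln z₂)/(1 − r) = (3.6376 − 0.74439×4.9416)/0.25561 = -0.1602 → z₀ = 0.8520 ft
V₃ = V₁ · ln(z₃/z₀)/ln(z₁/z₀) = 38.5 × 5.6532/3.7977 = 57.3101 km/h

57.3 km/h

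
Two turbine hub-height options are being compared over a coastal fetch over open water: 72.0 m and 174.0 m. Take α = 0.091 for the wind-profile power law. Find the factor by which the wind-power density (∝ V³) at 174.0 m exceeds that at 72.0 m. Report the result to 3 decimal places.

Speed ratio: V_B/V_A = (z_B/z_A)^α = (174.0/72.0)^0.091 = (2.4167)^0.091 = 1.08361
Power-density ratio: P_B/P_A = (V_B/V_A)³ = (1.08361)³ = 1.27238

1.272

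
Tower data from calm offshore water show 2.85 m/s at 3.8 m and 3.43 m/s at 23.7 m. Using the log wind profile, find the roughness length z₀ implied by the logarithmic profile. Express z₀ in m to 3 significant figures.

Log law: V(z) ∝ ln(z/z₀). With r = V₁/V₂ = 2.85/3.43 = 0.83090,
r · ln(z₂/z₀) = ln(z₁/z₀) ⇒ ln z₀ = (ln z₁ − r·ln z₂)/(1 − r)
ln z₀ = (1.33500 − 0.83090×3.16548) / 0.16910 = -7.6596
z₀ = exp(-7.6596) = 0.0004715 m

z₀ ≈ 0.000472 m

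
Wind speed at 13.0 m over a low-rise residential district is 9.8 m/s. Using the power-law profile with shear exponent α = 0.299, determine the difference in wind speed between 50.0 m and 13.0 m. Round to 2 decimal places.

4.86 m/s

Power law: V₂ = V₁ · (z₂/z₁)^α = 9.8 × (3.8462)^0.299 = 14.6605 m/s
ΔV = 14.6605 − 9.8 = 4.8605 m/s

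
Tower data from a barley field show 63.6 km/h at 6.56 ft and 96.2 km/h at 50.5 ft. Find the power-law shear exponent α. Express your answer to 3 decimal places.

α ≈ 0.203

Power law: V₂/V₁ = (z₂/z₁)^α ⇒ α = ln(V₂/V₁) / ln(z₂/z₁)
α = ln(96.2/63.6) / ln(50.5/6.56) = ln(1.5126) / ln(7.6982)
  = 0.41382 / 2.04098 = 0.20275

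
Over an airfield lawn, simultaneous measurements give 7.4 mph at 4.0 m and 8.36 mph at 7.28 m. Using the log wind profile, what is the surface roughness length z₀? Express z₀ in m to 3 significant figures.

z₀ ≈ 0.0396 m

Log law: V(z) ∝ ln(z/z₀). With r = V₁/V₂ = 7.4/8.36 = 0.88517,
r · ln(z₂/z₀) = ln(z₁/z₀) ⇒ ln z₀ = (ln z₁ − r·ln z₂)/(1 − r)
ln z₀ = (1.38629 − 0.88517×1.98513) / 0.11483 = -3.2297
z₀ = exp(-3.2297) = 0.03957 m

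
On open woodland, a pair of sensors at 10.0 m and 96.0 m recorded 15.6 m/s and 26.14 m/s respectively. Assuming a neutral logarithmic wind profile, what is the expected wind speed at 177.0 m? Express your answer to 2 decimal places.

Log law: V ∝ ln(z/z₀). From the pair, with r = V₁/V₂ = 0.59679,
ln z₀ = (ln z₁ − r·ln z₂)/(1 − r) = (2.3026 − 0.59679×4.5643)/0.40321 = -1.0450 → z₀ = 0.3517 m
V₃ = V₁ · ln(z₃/z₀)/ln(z₁/z₀) = 15.6 × 6.2211/3.3476 = 28.9910 m/s

28.99 m/s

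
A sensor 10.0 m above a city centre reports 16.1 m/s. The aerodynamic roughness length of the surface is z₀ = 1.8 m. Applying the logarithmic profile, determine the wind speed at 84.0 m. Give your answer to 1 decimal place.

Log law: V(z) ∝ ln(z/z₀), so V₂/V₁ = ln(z₂/z₀) / ln(z₁/z₀).
ln(84.0/1.8) = 3.8430, ln(10.0/1.8) = 1.7148
V₂ = 16.1 × 3.8430/1.7148 = 16.1 × 2.2411 = 36.0817 m/s

36.1 m/s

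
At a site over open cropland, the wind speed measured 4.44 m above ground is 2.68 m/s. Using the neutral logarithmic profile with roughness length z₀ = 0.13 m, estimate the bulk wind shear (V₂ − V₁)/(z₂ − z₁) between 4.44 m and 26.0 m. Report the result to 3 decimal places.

0.062 m/s/m

Log law: V₂ = V₁ · ln(z₂/z₀)/ln(z₁/z₀) = 2.68 × 5.2983/3.5309 = 4.0215 m/s
ΔV/Δz = (4.0215 − 2.68)/(26.0 − 4.44) = 1.3415/21.5600 = 0.06222 m/s/m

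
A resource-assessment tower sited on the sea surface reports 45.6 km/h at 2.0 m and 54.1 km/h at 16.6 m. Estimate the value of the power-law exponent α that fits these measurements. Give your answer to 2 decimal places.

α ≈ 0.08

Power law: V₂/V₁ = (z₂/z₁)^α ⇒ α = ln(V₂/V₁) / ln(z₂/z₁)
α = ln(54.1/45.6) / ln(16.6/2.0) = ln(1.1864) / ln(8.3000)
  = 0.17093 / 2.11626 = 0.08077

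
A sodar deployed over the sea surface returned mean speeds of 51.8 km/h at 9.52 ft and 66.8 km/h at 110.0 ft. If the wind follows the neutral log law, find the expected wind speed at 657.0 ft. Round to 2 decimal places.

Log law: V ∝ ln(z/z₀). From the pair, with r = V₁/V₂ = 0.77545,
ln z₀ = (ln z₁ − r·ln z₂)/(1 − r) = (2.2534 − 0.77545×4.7005)/0.22455 = -6.1972 → z₀ = 0.002035 ft
V₃ = V₁ · ln(z₃/z₀)/ln(z₁/z₀) = 51.8 × 12.6849/8.4506 = 77.7551 km/h

77.76 km/h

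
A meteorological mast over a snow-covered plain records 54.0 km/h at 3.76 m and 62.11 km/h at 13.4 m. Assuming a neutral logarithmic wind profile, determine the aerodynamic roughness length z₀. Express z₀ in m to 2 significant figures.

z₀ ≈ 0.00079 m

Log law: V(z) ∝ ln(z/z₀). With r = V₁/V₂ = 54.0/62.11 = 0.86943,
r · ln(z₂/z₀) = ln(z₁/z₀) ⇒ ln z₀ = (ln z₁ − r·ln z₂)/(1 − r)
ln z₀ = (1.32442 − 0.86943×2.59525) / 0.13057 = -7.1374
z₀ = exp(-7.1374) = 0.0007948 m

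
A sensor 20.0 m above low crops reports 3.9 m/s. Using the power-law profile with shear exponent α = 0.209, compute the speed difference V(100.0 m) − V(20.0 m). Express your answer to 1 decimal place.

Power law: V₂ = V₁ · (z₂/z₁)^α = 3.9 × (5.0000)^0.209 = 5.4595 m/s
ΔV = 5.4595 − 3.9 = 1.5595 m/s

1.6 m/s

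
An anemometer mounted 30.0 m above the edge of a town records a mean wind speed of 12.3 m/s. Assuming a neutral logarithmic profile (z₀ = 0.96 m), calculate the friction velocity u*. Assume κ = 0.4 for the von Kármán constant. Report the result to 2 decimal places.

u* ≈ 1.43 m/s

Log law: V(z) = (u*/κ) · ln(z/z₀) ⇒ u* = κ · V / ln(z/z₀)
u* = 0.4 × 12.3 / ln(30.0/0.96) = 0.4 × 12.3 / 3.4420
   = 4.9200 / 3.4420 = 1.4294 m/s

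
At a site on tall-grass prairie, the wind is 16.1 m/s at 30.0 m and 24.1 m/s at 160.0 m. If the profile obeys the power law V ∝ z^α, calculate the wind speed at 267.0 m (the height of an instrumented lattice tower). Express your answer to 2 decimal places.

First find α: α = ln(V₂/V₁)/ln(z₂/z₁) = ln(24.1/16.1)/ln(160.0/30.0) = 0.40339/1.67398 = 0.2410
Extrapolate from 160.0 m to 267.0 m: V₃ = 24.1 × (267.0/160.0)^0.2410 = 24.1 × 1.1313 = 27.2652 m/s

27.27 m/s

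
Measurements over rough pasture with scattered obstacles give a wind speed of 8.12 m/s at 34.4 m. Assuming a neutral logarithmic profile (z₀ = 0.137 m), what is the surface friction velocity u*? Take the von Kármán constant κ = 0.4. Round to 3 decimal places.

Log law: V(z) = (u*/κ) · ln(z/z₀) ⇒ u* = κ · V / ln(z/z₀)
u* = 0.4 × 8.12 / ln(34.4/0.137) = 0.4 × 8.12 / 5.5258
   = 3.2480 / 5.5258 = 0.5878 m/s

u* ≈ 0.588 m/s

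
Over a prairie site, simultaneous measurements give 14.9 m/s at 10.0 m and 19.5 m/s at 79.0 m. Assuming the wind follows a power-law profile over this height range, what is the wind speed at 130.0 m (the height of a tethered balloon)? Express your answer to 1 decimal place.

20.8 m/s

First find α: α = ln(V₂/V₁)/ln(z₂/z₁) = ln(19.5/14.9)/ln(79.0/10.0) = 0.26905/2.06686 = 0.1302
Extrapolate from 79.0 m to 130.0 m: V₃ = 19.5 × (130.0/79.0)^0.1302 = 19.5 × 1.0670 = 20.8062 m/s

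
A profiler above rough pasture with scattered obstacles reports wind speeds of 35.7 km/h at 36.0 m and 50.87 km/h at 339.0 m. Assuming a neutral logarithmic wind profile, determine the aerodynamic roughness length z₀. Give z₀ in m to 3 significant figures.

Log law: V(z) ∝ ln(z/z₀). With r = V₁/V₂ = 35.7/50.87 = 0.70179,
r · ln(z₂/z₀) = ln(z₁/z₀) ⇒ ln z₀ = (ln z₁ − r·ln z₂)/(1 − r)
ln z₀ = (3.58352 − 0.70179×5.82600) / 0.29821 = -1.6938
z₀ = exp(-1.6938) = 0.1838 m

z₀ ≈ 0.184 m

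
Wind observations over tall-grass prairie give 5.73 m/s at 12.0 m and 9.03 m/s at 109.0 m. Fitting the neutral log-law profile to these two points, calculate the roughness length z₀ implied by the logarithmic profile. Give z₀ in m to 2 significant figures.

z₀ ≈ 0.26 m

Log law: V(z) ∝ ln(z/z₀). With r = V₁/V₂ = 5.73/9.03 = 0.63455,
r · ln(z₂/z₀) = ln(z₁/z₀) ⇒ ln z₀ = (ln z₁ − r·ln z₂)/(1 − r)
ln z₀ = (2.48491 − 0.63455×4.69135) / 0.36545 = -1.3463
z₀ = exp(-1.3463) = 0.2602 m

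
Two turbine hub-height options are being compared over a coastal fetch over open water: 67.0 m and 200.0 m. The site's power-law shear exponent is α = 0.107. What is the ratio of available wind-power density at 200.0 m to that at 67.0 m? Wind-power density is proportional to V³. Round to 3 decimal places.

1.421

Speed ratio: V_B/V_A = (z_B/z_A)^α = (200.0/67.0)^0.107 = (2.9851)^0.107 = 1.12414
Power-density ratio: P_B/P_A = (V_B/V_A)³ = (1.12414)³ = 1.42056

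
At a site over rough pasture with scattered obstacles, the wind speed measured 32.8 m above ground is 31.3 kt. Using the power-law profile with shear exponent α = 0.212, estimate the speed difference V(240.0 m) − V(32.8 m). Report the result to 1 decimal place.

16.4 kt

Power law: V₂ = V₁ · (z₂/z₁)^α = 31.3 × (7.3171)^0.212 = 47.7292 kt
ΔV = 47.7292 − 31.3 = 16.4292 kt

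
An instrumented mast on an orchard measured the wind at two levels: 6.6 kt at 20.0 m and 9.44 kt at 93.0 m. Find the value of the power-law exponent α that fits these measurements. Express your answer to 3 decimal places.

Power law: V₂/V₁ = (z₂/z₁)^α ⇒ α = ln(V₂/V₁) / ln(z₂/z₁)
α = ln(9.44/6.6) / ln(93.0/20.0) = ln(1.4303) / ln(4.6500)
  = 0.35789 / 1.53687 = 0.23287

α ≈ 0.233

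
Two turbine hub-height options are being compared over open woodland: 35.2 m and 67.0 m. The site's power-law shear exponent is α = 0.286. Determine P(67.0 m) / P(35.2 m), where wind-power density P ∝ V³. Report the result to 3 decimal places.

Speed ratio: V_B/V_A = (z_B/z_A)^α = (67.0/35.2)^0.286 = (1.9034)^0.286 = 1.20212
Power-density ratio: P_B/P_A = (V_B/V_A)³ = (1.20212)³ = 1.73716

1.737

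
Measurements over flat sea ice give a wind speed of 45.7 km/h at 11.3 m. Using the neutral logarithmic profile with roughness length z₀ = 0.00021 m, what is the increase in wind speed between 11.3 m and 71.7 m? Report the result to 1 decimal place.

7.8 km/h

Log law: V₂ = V₁ · ln(z₂/z₀)/ln(z₁/z₀) = 45.7 × 12.7409/10.8932 = 53.4516 km/h
ΔV = 53.4516 − 45.7 = 7.7516 km/h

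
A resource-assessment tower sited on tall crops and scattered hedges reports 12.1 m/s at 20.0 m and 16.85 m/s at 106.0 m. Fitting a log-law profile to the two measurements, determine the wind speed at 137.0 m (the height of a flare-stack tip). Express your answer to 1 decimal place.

Log law: V ∝ ln(z/z₀). From the pair, with r = V₁/V₂ = 0.71810,
ln z₀ = (ln z₁ − r·ln z₂)/(1 − r) = (2.9957 − 0.71810×4.6634)/0.28190 = -1.2525 → z₀ = 0.2858 m
V₃ = V₁ · ln(z₃/z₀)/ln(z₁/z₀) = 12.1 × 6.1725/4.2483 = 17.5807 m/s

17.6 m/s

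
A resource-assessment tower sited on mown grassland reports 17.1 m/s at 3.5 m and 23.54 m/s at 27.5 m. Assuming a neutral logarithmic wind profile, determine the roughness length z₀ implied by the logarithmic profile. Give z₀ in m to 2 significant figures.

z₀ ≈ 0.015 m

Log law: V(z) ∝ ln(z/z₀). With r = V₁/V₂ = 17.1/23.54 = 0.72642,
r · ln(z₂/z₀) = ln(z₁/z₀) ⇒ ln z₀ = (ln z₁ − r·ln z₂)/(1 − r)
ln z₀ = (1.25276 − 0.72642×3.31419) / 0.27358 = -4.2209
z₀ = exp(-4.2209) = 0.01469 m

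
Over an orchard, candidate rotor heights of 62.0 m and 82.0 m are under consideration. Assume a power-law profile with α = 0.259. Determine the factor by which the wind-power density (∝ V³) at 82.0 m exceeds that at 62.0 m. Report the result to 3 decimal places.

Speed ratio: V_B/V_A = (z_B/z_A)^α = (82.0/62.0)^0.259 = (1.3226)^0.259 = 1.07510
Power-density ratio: P_B/P_A = (V_B/V_A)³ = (1.07510)³ = 1.24264

1.243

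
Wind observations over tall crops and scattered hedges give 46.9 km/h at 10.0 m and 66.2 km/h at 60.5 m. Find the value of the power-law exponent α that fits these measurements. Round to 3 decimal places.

Power law: V₂/V₁ = (z₂/z₁)^α ⇒ α = ln(V₂/V₁) / ln(z₂/z₁)
α = ln(66.2/46.9) / ln(60.5/10.0) = ln(1.4115) / ln(6.0500)
  = 0.34466 / 1.80006 = 0.19147

α ≈ 0.191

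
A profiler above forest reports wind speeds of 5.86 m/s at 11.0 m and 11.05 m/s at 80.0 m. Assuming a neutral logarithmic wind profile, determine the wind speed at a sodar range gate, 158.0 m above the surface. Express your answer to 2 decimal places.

Log law: V ∝ ln(z/z₀). From the pair, with r = V₁/V₂ = 0.53032,
ln z₀ = (ln z₁ − r·ln z₂)/(1 − r) = (2.3979 − 0.53032×4.3820)/0.46968 = 0.1576 → z₀ = 1.171 m
V₃ = V₁ · ln(z₃/z₀)/ln(z₁/z₀) = 5.86 × 4.9050/2.2403 = 12.8302 m/s

12.83 m/s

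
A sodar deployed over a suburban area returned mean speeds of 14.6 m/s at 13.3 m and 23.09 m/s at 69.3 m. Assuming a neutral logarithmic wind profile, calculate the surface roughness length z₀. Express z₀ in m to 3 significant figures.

Log law: V(z) ∝ ln(z/z₀). With r = V₁/V₂ = 14.6/23.09 = 0.63231,
r · ln(z₂/z₀) = ln(z₁/z₀) ⇒ ln z₀ = (ln z₁ − r·ln z₂)/(1 − r)
ln z₀ = (2.58776 − 0.63231×4.23844) / 0.36769 = -0.2509
z₀ = exp(-0.2509) = 0.7781 m

z₀ ≈ 0.778 m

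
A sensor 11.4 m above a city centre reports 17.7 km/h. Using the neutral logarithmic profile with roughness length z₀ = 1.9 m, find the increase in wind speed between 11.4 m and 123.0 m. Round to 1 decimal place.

Log law: V₂ = V₁ · ln(z₂/z₀)/ln(z₁/z₀) = 17.7 × 4.1703/1.7918 = 41.1969 km/h
ΔV = 41.1969 − 17.7 = 23.4969 km/h

23.5 km/h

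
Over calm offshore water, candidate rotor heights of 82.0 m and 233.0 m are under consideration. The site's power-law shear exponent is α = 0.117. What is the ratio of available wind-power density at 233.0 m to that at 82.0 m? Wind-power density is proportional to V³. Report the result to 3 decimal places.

Speed ratio: V_B/V_A = (z_B/z_A)^α = (233.0/82.0)^0.117 = (2.8415)^0.117 = 1.12996
Power-density ratio: P_B/P_A = (V_B/V_A)³ = (1.12996)³ = 1.44276

1.443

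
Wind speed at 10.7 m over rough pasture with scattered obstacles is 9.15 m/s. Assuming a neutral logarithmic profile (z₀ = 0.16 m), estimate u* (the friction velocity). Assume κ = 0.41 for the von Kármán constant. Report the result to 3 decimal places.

Log law: V(z) = (u*/κ) · ln(z/z₀) ⇒ u* = κ · V / ln(z/z₀)
u* = 0.41 × 9.15 / ln(10.7/0.16) = 0.41 × 9.15 / 4.2028
   = 3.7515 / 4.2028 = 0.8926 m/s

u* ≈ 0.893 m/s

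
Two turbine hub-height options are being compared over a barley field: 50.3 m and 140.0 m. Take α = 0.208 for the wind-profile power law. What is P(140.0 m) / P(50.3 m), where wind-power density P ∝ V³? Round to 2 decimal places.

1.89

Speed ratio: V_B/V_A = (z_B/z_A)^α = (140.0/50.3)^0.208 = (2.7833)^0.208 = 1.23728
Power-density ratio: P_B/P_A = (V_B/V_A)³ = (1.23728)³ = 1.89411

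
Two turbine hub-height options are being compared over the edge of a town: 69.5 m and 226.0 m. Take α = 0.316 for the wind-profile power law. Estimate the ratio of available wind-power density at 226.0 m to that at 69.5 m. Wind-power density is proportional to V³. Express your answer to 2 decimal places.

Speed ratio: V_B/V_A = (z_B/z_A)^α = (226.0/69.5)^0.316 = (3.2518)^0.316 = 1.45155
Power-density ratio: P_B/P_A = (V_B/V_A)³ = (1.45155)³ = 3.05839

3.06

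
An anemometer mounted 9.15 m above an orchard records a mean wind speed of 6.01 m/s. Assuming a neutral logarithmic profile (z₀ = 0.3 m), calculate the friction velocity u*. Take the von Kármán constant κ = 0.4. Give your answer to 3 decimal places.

u* ≈ 0.703 m/s

Log law: V(z) = (u*/κ) · ln(z/z₀) ⇒ u* = κ · V / ln(z/z₀)
u* = 0.4 × 6.01 / ln(9.15/0.3) = 0.4 × 6.01 / 3.4177
   = 2.4040 / 3.4177 = 0.7034 m/s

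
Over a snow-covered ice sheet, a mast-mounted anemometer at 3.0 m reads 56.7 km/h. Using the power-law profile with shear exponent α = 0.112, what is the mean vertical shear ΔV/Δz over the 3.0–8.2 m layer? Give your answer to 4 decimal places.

1.2998 km/h/m

Power law: V₂ = V₁ · (z₂/z₁)^α = 56.7 × (2.7333)^0.112 = 63.4589 km/h
ΔV/Δz = (63.4589 − 56.7)/(8.2 − 3.0) = 6.7589/5.2000 = 1.29979 km/h/m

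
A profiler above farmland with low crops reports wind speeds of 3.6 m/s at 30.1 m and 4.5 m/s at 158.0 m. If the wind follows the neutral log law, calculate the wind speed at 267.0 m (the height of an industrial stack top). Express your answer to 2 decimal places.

4.78 m/s

Log law: V ∝ ln(z/z₀). From the pair, with r = V₁/V₂ = 0.80000,
ln z₀ = (ln z₁ − r·ln z₂)/(1 − r) = (3.4045 − 0.80000×5.0626)/0.20000 = -3.2278 → z₀ = 0.03965 m
V₃ = V₁ · ln(z₃/z₀)/ln(z₁/z₀) = 3.6 × 8.8150/6.6323 = 4.7848 m/s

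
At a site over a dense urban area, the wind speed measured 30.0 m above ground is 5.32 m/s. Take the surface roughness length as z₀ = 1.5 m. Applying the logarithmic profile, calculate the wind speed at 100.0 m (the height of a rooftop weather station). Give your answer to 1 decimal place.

Log law: V(z) ∝ ln(z/z₀), so V₂/V₁ = ln(z₂/z₀) / ln(z₁/z₀).
ln(100.0/1.5) = 4.1997, ln(30.0/1.5) = 2.9957
V₂ = 5.32 × 4.1997/2.9957 = 5.32 × 1.4019 = 7.4581 m/s

7.5 m/s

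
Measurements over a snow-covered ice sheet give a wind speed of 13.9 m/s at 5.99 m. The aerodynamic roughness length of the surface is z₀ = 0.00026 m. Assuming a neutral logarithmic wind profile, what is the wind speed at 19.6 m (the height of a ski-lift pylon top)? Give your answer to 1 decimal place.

15.5 m/s

Log law: V(z) ∝ ln(z/z₀), so V₂/V₁ = ln(z₂/z₀) / ln(z₁/z₀).
ln(19.6/0.00026) = 11.2304, ln(5.99/0.00026) = 10.0449
V₂ = 13.9 × 11.2304/10.0449 = 13.9 × 1.1180 = 15.5404 m/s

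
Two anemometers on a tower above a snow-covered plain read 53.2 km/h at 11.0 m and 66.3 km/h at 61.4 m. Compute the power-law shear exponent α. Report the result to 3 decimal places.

Power law: V₂/V₁ = (z₂/z₁)^α ⇒ α = ln(V₂/V₁) / ln(z₂/z₁)
α = ln(66.3/53.2) / ln(61.4/11.0) = ln(1.2462) / ln(5.5818)
  = 0.22013 / 1.71951 = 0.12802

α ≈ 0.128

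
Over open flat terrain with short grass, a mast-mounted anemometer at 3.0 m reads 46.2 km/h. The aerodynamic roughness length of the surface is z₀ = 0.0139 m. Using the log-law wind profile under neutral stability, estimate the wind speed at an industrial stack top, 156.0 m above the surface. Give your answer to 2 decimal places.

Log law: V(z) ∝ ln(z/z₀), so V₂/V₁ = ln(z₂/z₀) / ln(z₁/z₀).
ln(156.0/0.0139) = 9.3257, ln(3.0/0.0139) = 5.3745
V₂ = 46.2 × 9.3257/5.3745 = 46.2 × 1.7352 = 80.1656 km/h

80.17 km/h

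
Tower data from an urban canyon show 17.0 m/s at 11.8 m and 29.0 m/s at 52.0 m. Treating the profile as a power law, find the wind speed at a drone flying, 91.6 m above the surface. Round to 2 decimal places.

35.56 m/s

First find α: α = ln(V₂/V₁)/ln(z₂/z₁) = ln(29.0/17.0)/ln(52.0/11.8) = 0.53408/1.48314 = 0.3601
Extrapolate from 52.0 m to 91.6 m: V₃ = 29.0 × (91.6/52.0)^0.3601 = 29.0 × 1.2262 = 35.5586 m/s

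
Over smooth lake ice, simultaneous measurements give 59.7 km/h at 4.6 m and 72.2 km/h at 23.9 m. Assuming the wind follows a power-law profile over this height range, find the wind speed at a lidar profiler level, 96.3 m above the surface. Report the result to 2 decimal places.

84.79 km/h

First find α: α = ln(V₂/V₁)/ln(z₂/z₁) = ln(72.2/59.7)/ln(23.9/4.6) = 0.19011/1.64782 = 0.1154
Extrapolate from 23.9 m to 96.3 m: V₃ = 72.2 × (96.3/23.9)^0.1154 = 72.2 × 1.1744 = 84.7934 km/h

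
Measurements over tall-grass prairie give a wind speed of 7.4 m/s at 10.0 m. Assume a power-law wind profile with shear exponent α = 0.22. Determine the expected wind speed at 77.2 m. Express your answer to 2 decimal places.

Power-law profile: V₂ = V₁ · (z₂/z₁)^α
V₂ = 7.4 × (77.2/10.0)^0.22 = 7.4 × (7.7200)^0.22
    = 7.4 × 1.5677 = 11.6013 m/s

11.60 m/s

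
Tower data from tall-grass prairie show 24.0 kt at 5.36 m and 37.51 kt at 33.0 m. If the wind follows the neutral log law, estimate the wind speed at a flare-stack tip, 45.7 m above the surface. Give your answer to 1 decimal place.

Log law: V ∝ ln(z/z₀). From the pair, with r = V₁/V₂ = 0.63983,
ln z₀ = (ln z₁ − r·ln z₂)/(1 − r) = (1.6790 − 0.63983×3.4965)/0.36017 = -1.5498 → z₀ = 0.2123 m
V₃ = V₁ · ln(z₃/z₀)/ln(z₁/z₀) = 24.0 × 5.3719/3.2288 = 39.9302 kt

39.9 kt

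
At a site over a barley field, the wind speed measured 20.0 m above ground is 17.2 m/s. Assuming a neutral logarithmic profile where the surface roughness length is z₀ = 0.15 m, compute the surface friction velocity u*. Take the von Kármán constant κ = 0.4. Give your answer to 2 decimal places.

u* ≈ 1.41 m/s

Log law: V(z) = (u*/κ) · ln(z/z₀) ⇒ u* = κ · V / ln(z/z₀)
u* = 0.4 × 17.2 / ln(20.0/0.15) = 0.4 × 17.2 / 4.8929
   = 6.8800 / 4.8929 = 1.4061 m/s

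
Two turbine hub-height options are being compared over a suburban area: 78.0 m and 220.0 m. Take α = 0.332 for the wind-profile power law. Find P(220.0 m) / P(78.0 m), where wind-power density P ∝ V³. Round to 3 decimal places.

2.809

Speed ratio: V_B/V_A = (z_B/z_A)^α = (220.0/78.0)^0.332 = (2.8205)^0.332 = 1.41094
Power-density ratio: P_B/P_A = (V_B/V_A)³ = (1.41094)³ = 2.80884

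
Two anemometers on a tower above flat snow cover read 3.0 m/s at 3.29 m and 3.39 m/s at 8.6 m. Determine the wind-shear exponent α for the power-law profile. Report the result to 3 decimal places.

α ≈ 0.127

Power law: V₂/V₁ = (z₂/z₁)^α ⇒ α = ln(V₂/V₁) / ln(z₂/z₁)
α = ln(3.39/3.0) / ln(8.6/3.29) = ln(1.1300) / ln(2.6140)
  = 0.12222 / 0.96087 = 0.12719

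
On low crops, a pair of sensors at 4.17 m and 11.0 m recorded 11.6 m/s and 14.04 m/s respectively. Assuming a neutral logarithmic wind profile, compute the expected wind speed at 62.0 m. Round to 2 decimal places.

18.39 m/s

Log law: V ∝ ln(z/z₀). From the pair, with r = V₁/V₂ = 0.82621,
ln z₀ = (ln z₁ − r·ln z₂)/(1 − r) = (1.4279 − 0.82621×2.3979)/0.17379 = -3.1835 → z₀ = 0.04144 m
V₃ = V₁ · ln(z₃/z₀)/ln(z₁/z₀) = 11.6 × 7.3106/4.6114 = 18.3899 m/s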